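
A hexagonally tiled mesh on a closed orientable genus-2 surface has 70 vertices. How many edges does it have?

108

χ = 2 − 2·2 = -2, and every face is a hexagon so 6F = 2E.
V − E + F = -2 with E = 6F/2 gives 70 − (6/2 − 1)·F = -2, so F = 36 and E = 108.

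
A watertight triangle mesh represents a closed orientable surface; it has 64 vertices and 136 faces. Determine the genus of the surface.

Every face is a triangle, so 2E = 3·136 = 408, giving E = 204.
χ = V − E + F = 64 − 204 + 136 = -4.
For a closed orientable surface χ = 2 − 2g, so g = (2 − (-4))/2 = 3.

3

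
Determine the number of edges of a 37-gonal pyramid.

74

A pyramid on an n-gon base has one n-gon and n triangles: V = 37 + 1 = 38, E = 2·37 = 74, F = 37 + 1 = 38.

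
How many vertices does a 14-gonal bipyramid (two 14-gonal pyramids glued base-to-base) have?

A bipyramid over an n-gon has 2n triangular faces and n + 2 vertices: V = 14 + 2 = 16, E = 3·14 = 42, F = 2·14 = 28.
Check: V − E + F = 16 − 42 + 28 = 2.

16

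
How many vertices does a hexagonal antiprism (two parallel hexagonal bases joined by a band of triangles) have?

12

An antiprism on an n-gon has two n-gon caps and 2n triangles: V = 2·6 = 12, E = 4·6 = 24, F = 2·6 + 2 = 14.
Check: V − E + F = 12 − 24 + 14 = 2.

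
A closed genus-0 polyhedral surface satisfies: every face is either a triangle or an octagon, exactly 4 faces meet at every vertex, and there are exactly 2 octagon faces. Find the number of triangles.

Let x be the number of triangles; then F = 2 + x.
Edge–face incidences: 2E = 8·2 + 3·x = 16 + 3x.
Every vertex has degree 4, so 4V = 2E.
Euler: V − E + F = 2 ⇒ (2E)/4 − E + (2 + x) = 2.
Multiply by 8: 2·(2E) − 4·(2E) + 8·(2 + x) = 16, i.e. 16 + 8x − 2·(16 + 3x) = 16.
Collecting terms: 2x − 16 = 16, so 2x = 32, so x = 16.
Then 2E = 16 + 3·16 = 64, so E = 32, V = 2E/4 = 16, F = 2 + 16 = 18.

16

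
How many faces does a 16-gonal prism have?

A prism on an n-gon has two n-gon bases and n rectangular sides: V = 2·16 = 32, E = 3·16 = 48, F = 16 + 2 = 18.

18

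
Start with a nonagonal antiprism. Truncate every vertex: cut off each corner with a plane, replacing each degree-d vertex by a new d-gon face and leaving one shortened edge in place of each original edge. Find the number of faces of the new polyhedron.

38

The base solid has V = 18, E = 36, F = 20.
Truncation replaces each original edge-end by a new vertex, so V′ = 2E = 72.
Each original edge survives, and each old vertex of degree d contributes d new edges; summing degrees gives Σd = 2E, so E′ = E + 2E = 3E = 108.
Each original face survives and each original vertex becomes one new face: F′ = F + V = 38.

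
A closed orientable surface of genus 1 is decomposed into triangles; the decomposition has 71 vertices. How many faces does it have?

χ = 2 − 2·1 = 0, and every face is a triangle so 3F = 2E.
V − E + F = 0 with E = 3F/2 gives 71 − (3/2 − 1)·F = 0, so F = 142 and E = 213.

142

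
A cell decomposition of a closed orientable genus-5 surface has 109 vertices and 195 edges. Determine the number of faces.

78

For a closed orientable surface of genus 5, χ = 2 − 2·5 = -8.
F = -8 − V + E = -8 − 109 + 195 = 78.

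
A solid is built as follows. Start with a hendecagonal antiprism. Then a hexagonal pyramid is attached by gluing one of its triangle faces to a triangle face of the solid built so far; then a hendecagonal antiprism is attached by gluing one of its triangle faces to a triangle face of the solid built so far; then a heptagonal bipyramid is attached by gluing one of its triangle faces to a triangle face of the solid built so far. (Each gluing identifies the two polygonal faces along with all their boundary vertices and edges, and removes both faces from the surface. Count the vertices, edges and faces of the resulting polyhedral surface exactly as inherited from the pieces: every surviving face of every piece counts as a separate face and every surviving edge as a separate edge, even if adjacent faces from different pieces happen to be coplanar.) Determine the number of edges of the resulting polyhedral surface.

A hendecagonal antiprism: V=22, E=44, F=24.
Attach a hexagonal pyramid (V=7, E=12, F=7) along a 3-gon: merge 3 vertices and 3 edges, delete both glued faces → V=26, E=53, F=29.
Attach a hendecagonal antiprism (V=22, E=44, F=24) along a 3-gon: merge 3 vertices and 3 edges, delete both glued faces → V=45, E=94, F=51.
Attach a heptagonal bipyramid (V=9, E=21, F=14) along a 3-gon: merge 3 vertices and 3 edges, delete both glued faces → V=51, E=112, F=63.
Check: V − E + F = 51 − 112 + 63 = 2.

112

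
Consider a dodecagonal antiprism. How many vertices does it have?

An antiprism on an n-gon has two n-gon caps and 2n triangles: V = 2·12 = 24, E = 4·12 = 48, F = 2·12 + 2 = 26.

24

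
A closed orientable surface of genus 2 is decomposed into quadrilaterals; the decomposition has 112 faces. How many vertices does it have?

χ = 2 − 2·2 = -2, and every face is a square so 4F = 2E.
E = 4·112/2 = 224. Then V = -2 + E − F = -2 + 224 − 112 = 110.

110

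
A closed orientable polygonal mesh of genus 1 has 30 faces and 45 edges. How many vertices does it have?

15

For a closed orientable surface of genus 1, χ = 2 − 2·1 = 0.
V = 0 + E − F = 0 + 45 − 30 = 15.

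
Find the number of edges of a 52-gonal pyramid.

A pyramid on an n-gon base has one n-gon and n triangles: V = 52 + 1 = 53, E = 2·52 = 104, F = 52 + 1 = 53.

104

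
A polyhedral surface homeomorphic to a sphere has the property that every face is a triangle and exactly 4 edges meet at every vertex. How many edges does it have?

12

Each face has 3 edges and each edge borders two faces, so 2E = 3F.
Each vertex has degree 4, so 4V = 2E and hence V = 3F/4.
Euler: V − E + F = 2 ⇒ (3F/4) − (3F/2) + F = 2.
Multiply by 8: (6 − 12 + 8)F = 16, i.e. 2F = 16.
So F = 8, E = 3·8/2 = 12, V = 3·8/4 = 6.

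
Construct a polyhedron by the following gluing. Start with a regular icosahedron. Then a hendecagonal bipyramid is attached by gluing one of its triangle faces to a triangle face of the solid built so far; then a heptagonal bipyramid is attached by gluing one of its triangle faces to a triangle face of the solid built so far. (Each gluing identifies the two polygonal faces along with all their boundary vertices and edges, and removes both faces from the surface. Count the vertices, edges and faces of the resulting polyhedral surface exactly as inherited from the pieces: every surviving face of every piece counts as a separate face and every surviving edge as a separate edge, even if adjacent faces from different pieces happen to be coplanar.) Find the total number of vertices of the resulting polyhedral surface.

A regular icosahedron: V=12, E=30, F=20.
Attach a hendecagonal bipyramid (V=13, E=33, F=22) along a 3-gon: merge 3 vertices and 3 edges, delete both glued faces → V=22, E=60, F=40.
Attach a heptagonal bipyramid (V=9, E=21, F=14) along a 3-gon: merge 3 vertices and 3 edges, delete both glued faces → V=28, E=78, F=52.
Check: V − E + F = 28 − 78 + 52 = 2.

28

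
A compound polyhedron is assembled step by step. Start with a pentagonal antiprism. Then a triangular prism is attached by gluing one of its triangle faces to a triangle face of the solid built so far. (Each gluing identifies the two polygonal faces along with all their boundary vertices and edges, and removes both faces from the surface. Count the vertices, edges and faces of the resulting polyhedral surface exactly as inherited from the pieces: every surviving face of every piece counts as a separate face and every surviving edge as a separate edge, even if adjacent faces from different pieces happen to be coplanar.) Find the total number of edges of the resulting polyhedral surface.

A pentagonal antiprism: V=10, E=20, F=12.
Attach a triangular prism (V=6, E=9, F=5) along a 3-gon: merge 3 vertices and 3 edges, delete both glued faces → V=13, E=26, F=15.
Check: V − E + F = 13 − 26 + 15 = 2.

26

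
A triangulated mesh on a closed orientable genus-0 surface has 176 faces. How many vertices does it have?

90

χ = 2 − 2·0 = 2, and every face is a triangle so 3F = 2E.
E = 3·176/2 = 264. Then V = 2 + E − F = 2 + 264 − 176 = 90.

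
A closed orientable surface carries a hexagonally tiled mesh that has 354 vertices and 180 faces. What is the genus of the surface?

Every face is a hexagon, so 2E = 6·180 = 1080, giving E = 540.
χ = V − E + F = 354 − 540 + 180 = -6.
For a closed orientable surface χ = 2 − 2g, so g = (2 − (-6))/2 = 4.

4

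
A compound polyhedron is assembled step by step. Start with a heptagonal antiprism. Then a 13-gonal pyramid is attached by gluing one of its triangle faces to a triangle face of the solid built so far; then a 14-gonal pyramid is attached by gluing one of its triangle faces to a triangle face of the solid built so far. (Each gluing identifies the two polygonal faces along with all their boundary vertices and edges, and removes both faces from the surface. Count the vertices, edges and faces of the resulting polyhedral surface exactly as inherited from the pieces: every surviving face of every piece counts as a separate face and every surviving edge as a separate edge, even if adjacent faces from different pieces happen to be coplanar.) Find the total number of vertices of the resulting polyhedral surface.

A heptagonal antiprism: V=14, E=28, F=16.
Attach a 13-gonal pyramid (V=14, E=26, F=14) along a 3-gon: merge 3 vertices and 3 edges, delete both glued faces → V=25, E=51, F=28.
Attach a 14-gonal pyramid (V=15, E=28, F=15) along a 3-gon: merge 3 vertices and 3 edges, delete both glued faces → V=37, E=76, F=41.
Check: V − E + F = 37 − 76 + 41 = 2.

37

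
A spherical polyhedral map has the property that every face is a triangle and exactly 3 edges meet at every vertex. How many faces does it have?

Each face has 3 edges and each edge borders two faces, so 2E = 3F.
Each vertex has degree 3, so 3V = 2E and hence V = 3F/3.
Euler: V − E + F = 2 ⇒ (3F/3) − (3F/2) + F = 2.
Multiply by 6: (6 − 9 + 6)F = 12, i.e. 3F = 12.
So F = 4, E = 3·4/2 = 6, V = 3·4/3 = 4.

4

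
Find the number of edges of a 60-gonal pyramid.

A pyramid on an n-gon base has one n-gon and n triangles: V = 60 + 1 = 61, E = 2·60 = 120, F = 60 + 1 = 61.

120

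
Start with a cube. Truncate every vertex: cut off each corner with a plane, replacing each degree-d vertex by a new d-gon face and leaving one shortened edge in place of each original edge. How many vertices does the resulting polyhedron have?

24

The base solid has V = 8, E = 12, F = 6.
Truncation replaces each original edge-end by a new vertex, so V′ = 2E = 24.
Each original edge survives, and each old vertex of degree d contributes d new edges; summing degrees gives Σd = 2E, so E′ = E + 2E = 3E = 36.
Each original face survives and each original vertex becomes one new face: F′ = F + V = 14.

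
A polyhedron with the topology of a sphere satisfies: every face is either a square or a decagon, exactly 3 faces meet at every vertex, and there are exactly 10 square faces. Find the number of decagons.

Let x be the number of decagons; then F = 10 + x.
Edge–face incidences: 2E = 4·10 + 10·x = 40 + 10x.
Every vertex has degree 3, so 3V = 2E.
Euler: V − E + F = 2 ⇒ (2E)/3 − E + (10 + x) = 2.
Multiply by 6: 2·(2E) − 3·(2E) + 6·(10 + x) = 12, i.e. 60 + 6x − (40 + 10x) = 12.
Collecting terms: −4x + 20 = 12, so −4x = −8, so x = 2.
Then 2E = 40 + 10·2 = 60, so E = 30, V = 2E/3 = 20, F = 10 + 2 = 12.

2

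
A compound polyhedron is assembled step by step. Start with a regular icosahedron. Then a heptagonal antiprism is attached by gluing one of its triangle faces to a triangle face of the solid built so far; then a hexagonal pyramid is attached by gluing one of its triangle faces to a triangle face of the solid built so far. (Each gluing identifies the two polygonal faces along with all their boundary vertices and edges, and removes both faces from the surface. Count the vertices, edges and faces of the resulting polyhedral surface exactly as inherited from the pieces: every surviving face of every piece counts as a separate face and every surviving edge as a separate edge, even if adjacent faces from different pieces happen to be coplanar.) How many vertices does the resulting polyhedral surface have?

27

A regular icosahedron: V=12, E=30, F=20.
Attach a heptagonal antiprism (V=14, E=28, F=16) along a 3-gon: merge 3 vertices and 3 edges, delete both glued faces → V=23, E=55, F=34.
Attach a hexagonal pyramid (V=7, E=12, F=7) along a 3-gon: merge 3 vertices and 3 edges, delete both glued faces → V=27, E=64, F=39.
Check: V − E + F = 27 − 64 + 39 = 2.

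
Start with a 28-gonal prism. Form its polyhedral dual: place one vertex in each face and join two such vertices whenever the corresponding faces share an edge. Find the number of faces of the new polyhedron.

56

The base solid has V = 56, E = 84, F = 30.
The dual swaps V and F and preserves E: V′ = F = 30, E′ = E = 84, F′ = V = 56.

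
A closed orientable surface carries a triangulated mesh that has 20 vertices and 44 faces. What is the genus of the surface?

2

Every face is a triangle, so 2E = 3·44 = 132, giving E = 66.
χ = V − E + F = 20 − 66 + 44 = -2.
For a closed orientable surface χ = 2 − 2g, so g = (2 − (-2))/2 = 2.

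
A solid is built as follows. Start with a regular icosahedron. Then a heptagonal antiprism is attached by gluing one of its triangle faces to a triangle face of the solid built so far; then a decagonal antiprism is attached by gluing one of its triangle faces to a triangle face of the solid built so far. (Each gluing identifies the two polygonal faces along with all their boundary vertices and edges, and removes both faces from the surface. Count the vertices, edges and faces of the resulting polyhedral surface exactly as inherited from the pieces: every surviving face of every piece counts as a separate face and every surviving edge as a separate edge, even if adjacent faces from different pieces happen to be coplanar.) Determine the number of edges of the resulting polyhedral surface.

A regular icosahedron: V=12, E=30, F=20.
Attach a heptagonal antiprism (V=14, E=28, F=16) along a 3-gon: merge 3 vertices and 3 edges, delete both glued faces → V=23, E=55, F=34.
Attach a decagonal antiprism (V=20, E=40, F=22) along a 3-gon: merge 3 vertices and 3 edges, delete both glued faces → V=40, E=92, F=54.
Check: V − E + F = 40 − 92 + 54 = 2.

92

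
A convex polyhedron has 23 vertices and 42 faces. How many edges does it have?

Here V − E + F = 2.
E = V + F − (2) = 23 + 42 − (2) = 63.

63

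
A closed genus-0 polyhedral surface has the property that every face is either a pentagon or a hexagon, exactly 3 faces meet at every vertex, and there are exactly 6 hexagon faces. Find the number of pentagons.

12

Let x be the number of pentagons; then F = 6 + x.
Edge–face incidences: 2E = 6·6 + 5·x = 36 + 5x.
Every vertex has degree 3, so 3V = 2E.
Euler: V − E + F = 2 ⇒ (2E)/3 − E + (6 + x) = 2.
Multiply by 6: 2·(2E) − 3·(2E) + 6·(6 + x) = 12, i.e. 36 + 6x − (36 + 5x) = 12.
Collecting terms: x = 12.
Then 2E = 36 + 5·12 = 96, so E = 48, V = 2E/3 = 32, F = 6 + 12 = 18.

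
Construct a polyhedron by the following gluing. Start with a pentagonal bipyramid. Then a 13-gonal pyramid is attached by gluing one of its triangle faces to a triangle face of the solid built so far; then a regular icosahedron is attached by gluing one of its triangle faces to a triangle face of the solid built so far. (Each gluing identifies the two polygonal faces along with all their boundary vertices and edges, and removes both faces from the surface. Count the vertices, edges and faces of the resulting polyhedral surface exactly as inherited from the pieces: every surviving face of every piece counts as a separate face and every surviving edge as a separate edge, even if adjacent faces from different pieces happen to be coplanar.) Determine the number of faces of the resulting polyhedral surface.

40

A pentagonal bipyramid: V=7, E=15, F=10.
Attach a 13-gonal pyramid (V=14, E=26, F=14) along a 3-gon: merge 3 vertices and 3 edges, delete both glued faces → V=18, E=38, F=22.
Attach a regular icosahedron (V=12, E=30, F=20) along a 3-gon: merge 3 vertices and 3 edges, delete both glued faces → V=27, E=65, F=40.
Check: V − E + F = 27 − 65 + 40 = 2.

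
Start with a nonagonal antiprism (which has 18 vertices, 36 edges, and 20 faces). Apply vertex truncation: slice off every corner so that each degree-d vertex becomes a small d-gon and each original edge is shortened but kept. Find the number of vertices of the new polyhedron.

Truncation replaces each original edge-end by a new vertex, so V′ = 2E = 72.
Each original edge survives, and each old vertex of degree d contributes d new edges; summing degrees gives Σd = 2E, so E′ = E + 2E = 3E = 108.
Each original face survives and each original vertex becomes one new face: F′ = F + V = 38.

72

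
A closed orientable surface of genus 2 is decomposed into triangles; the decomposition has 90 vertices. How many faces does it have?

184

χ = 2 − 2·2 = -2, and every face is a triangle so 3F = 2E.
V − E + F = -2 with E = 3F/2 gives 90 − (3/2 − 1)·F = -2, so F = 184 and E = 276.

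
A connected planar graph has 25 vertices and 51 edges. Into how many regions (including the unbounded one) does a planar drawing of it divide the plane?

Euler's formula for a connected plane graph: V − E + F = 2, so F = 2 − 25 + 51 = 28.

28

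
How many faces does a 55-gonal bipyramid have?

110

A bipyramid over an n-gon has 2n triangular faces and n + 2 vertices: V = 55 + 2 = 57, E = 3·55 = 165, F = 2·55 = 110.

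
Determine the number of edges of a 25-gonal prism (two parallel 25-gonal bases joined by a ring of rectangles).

A prism on an n-gon has two n-gon bases and n rectangular sides: V = 2·25 = 50, E = 3·25 = 75, F = 25 + 2 = 27.

75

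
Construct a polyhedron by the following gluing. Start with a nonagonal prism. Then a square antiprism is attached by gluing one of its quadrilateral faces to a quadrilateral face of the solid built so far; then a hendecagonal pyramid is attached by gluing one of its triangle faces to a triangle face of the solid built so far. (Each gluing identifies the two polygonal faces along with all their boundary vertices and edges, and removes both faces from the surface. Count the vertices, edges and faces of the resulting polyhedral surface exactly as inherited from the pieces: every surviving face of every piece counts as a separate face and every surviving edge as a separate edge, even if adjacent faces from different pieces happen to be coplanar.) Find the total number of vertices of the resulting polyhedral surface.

A nonagonal prism: V=18, E=27, F=11.
Attach a square antiprism (V=8, E=16, F=10) along a 4-gon: merge 4 vertices and 4 edges, delete both glued faces → V=22, E=39, F=19.
Attach a hendecagonal pyramid (V=12, E=22, F=12) along a 3-gon: merge 3 vertices and 3 edges, delete both glued faces → V=31, E=58, F=29.
Check: V − E + F = 31 − 58 + 29 = 2.

31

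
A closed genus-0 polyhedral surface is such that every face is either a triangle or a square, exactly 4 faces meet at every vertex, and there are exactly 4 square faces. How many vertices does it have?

10

Let x be the number of triangles; then F = 4 + x.
Edge–face incidences: 2E = 4·4 + 3·x = 16 + 3x.
Every vertex has degree 4, so 4V = 2E.
Euler: V − E + F = 2 ⇒ (2E)/4 − E + (4 + x) = 2.
Multiply by 8: 2·(2E) − 4·(2E) + 8·(4 + x) = 16, i.e. 32 + 8x − 2·(16 + 3x) = 16.
Collecting terms: 2x = 16, so x = 8.
Then 2E = 16 + 3·8 = 40, so E = 20, V = 2E/4 = 10, F = 4 + 8 = 12.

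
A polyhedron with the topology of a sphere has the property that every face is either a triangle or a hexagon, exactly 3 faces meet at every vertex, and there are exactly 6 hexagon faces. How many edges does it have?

24

Let x be the number of triangles; then F = 6 + x.
Edge–face incidences: 2E = 6·6 + 3·x = 36 + 3x.
Every vertex has degree 3, so 3V = 2E.
Euler: V − E + F = 2 ⇒ (2E)/3 − E + (6 + x) = 2.
Multiply by 6: 2·(2E) − 3·(2E) + 6·(6 + x) = 12, i.e. 36 + 6x − (36 + 3x) = 12.
Collecting terms: 3x = 12, so x = 4.
Then 2E = 36 + 3·4 = 48, so E = 24, V = 2E/3 = 16, F = 6 + 4 = 10.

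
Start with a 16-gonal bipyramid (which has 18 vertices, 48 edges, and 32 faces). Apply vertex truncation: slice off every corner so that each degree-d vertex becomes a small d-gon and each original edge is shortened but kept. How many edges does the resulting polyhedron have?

Truncation replaces each original edge-end by a new vertex, so V′ = 2E = 96.
Each original edge survives, and each old vertex of degree d contributes d new edges; summing degrees gives Σd = 2E, so E′ = E + 2E = 3E = 144.
Each original face survives and each original vertex becomes one new face: F′ = F + V = 50.

144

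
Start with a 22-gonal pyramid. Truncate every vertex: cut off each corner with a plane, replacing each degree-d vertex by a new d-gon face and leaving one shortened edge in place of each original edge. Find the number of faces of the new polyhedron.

The base solid has V = 23, E = 44, F = 23.
Truncation replaces each original edge-end by a new vertex, so V′ = 2E = 88.
Each original edge survives, and each old vertex of degree d contributes d new edges; summing degrees gives Σd = 2E, so E′ = E + 2E = 3E = 132.
Each original face survives and each original vertex becomes one new face: F′ = F + V = 46.

46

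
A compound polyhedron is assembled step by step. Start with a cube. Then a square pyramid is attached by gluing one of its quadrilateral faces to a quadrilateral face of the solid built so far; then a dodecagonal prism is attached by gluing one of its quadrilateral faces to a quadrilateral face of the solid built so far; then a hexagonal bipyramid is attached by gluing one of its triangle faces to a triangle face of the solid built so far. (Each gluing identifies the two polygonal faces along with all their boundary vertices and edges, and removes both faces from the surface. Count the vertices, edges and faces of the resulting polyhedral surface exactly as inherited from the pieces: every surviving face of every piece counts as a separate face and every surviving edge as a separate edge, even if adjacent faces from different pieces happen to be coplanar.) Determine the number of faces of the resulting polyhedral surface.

31

A cube: V=8, E=12, F=6.
Attach a square pyramid (V=5, E=8, F=5) along a 4-gon: merge 4 vertices and 4 edges, delete both glued faces → V=9, E=16, F=9.
Attach a dodecagonal prism (V=24, E=36, F=14) along a 4-gon: merge 4 vertices and 4 edges, delete both glued faces → V=29, E=48, F=21.
Attach a hexagonal bipyramid (V=8, E=18, F=12) along a 3-gon: merge 3 vertices and 3 edges, delete both glued faces → V=34, E=63, F=31.
Check: V − E + F = 34 − 63 + 31 = 2.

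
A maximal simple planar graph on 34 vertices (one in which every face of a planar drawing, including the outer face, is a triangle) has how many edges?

96

In a plane triangulation 3F = 2E and V − E + F = 2, so E = 3V − 6 = 3·34 − 6 = 96.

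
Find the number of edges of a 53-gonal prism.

A prism on an n-gon has two n-gon bases and n rectangular sides: V = 2·53 = 106, E = 3·53 = 159, F = 53 + 2 = 55.

159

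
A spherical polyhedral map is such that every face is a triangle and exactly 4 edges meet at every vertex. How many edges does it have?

12

Each face has 3 edges and each edge borders two faces, so 2E = 3F.
Each vertex has degree 4, so 4V = 2E and hence V = 3F/4.
Euler: V − E + F = 2 ⇒ (3F/4) − (3F/2) + F = 2.
Multiply by 8: (6 − 12 + 8)F = 16, i.e. 2F = 16.
So F = 8, E = 3·8/2 = 12, V = 3·8/4 = 6.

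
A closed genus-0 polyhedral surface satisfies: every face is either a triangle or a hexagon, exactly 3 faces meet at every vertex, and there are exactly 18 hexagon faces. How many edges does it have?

Let x be the number of triangles; then F = 18 + x.
Edge–face incidences: 2E = 6·18 + 3·x = 108 + 3x.
Every vertex has degree 3, so 3V = 2E.
Euler: V − E + F = 2 ⇒ (2E)/3 − E + (18 + x) = 2.
Multiply by 6: 2·(2E) − 3·(2E) + 6·(18 + x) = 12, i.e. 108 + 6x − (108 + 3x) = 12.
Collecting terms: 3x = 12, so x = 4.
Then 2E = 108 + 3·4 = 120, so E = 60, V = 2E/3 = 40, F = 18 + 4 = 22.

60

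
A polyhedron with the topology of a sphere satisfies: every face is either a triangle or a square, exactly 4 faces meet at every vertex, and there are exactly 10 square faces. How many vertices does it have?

16

Let x be the number of triangles; then F = 10 + x.
Edge–face incidences: 2E = 4·10 + 3·x = 40 + 3x.
Every vertex has degree 4, so 4V = 2E.
Euler: V − E + F = 2 ⇒ (2E)/4 − E + (10 + x) = 2.
Multiply by 8: 2·(2E) − 4·(2E) + 8·(10 + x) = 16, i.e. 80 + 8x − 2·(40 + 3x) = 16.
Collecting terms: 2x = 16, so x = 8.
Then 2E = 40 + 3·8 = 64, so E = 32, V = 2E/4 = 16, F = 10 + 8 = 18.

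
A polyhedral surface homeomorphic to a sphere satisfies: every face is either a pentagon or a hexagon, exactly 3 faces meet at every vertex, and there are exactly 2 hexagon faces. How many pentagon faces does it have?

Let x be the number of pentagons; then F = 2 + x.
Edge–face incidences: 2E = 6·2 + 5·x = 12 + 5x.
Every vertex has degree 3, so 3V = 2E.
Euler: V − E + F = 2 ⇒ (2E)/3 − E + (2 + x) = 2.
Multiply by 6: 2·(2E) − 3·(2E) + 6·(2 + x) = 12, i.e. 12 + 6x − (12 + 5x) = 12.
Collecting terms: x = 12.
Then 2E = 12 + 5·12 = 72, so E = 36, V = 2E/3 = 24, F = 2 + 12 = 14.

12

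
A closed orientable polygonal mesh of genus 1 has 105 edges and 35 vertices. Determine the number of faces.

For a closed orientable surface of genus 1, χ = 2 − 2·1 = 0.
F = 0 − V + E = 0 − 35 + 105 = 70.

70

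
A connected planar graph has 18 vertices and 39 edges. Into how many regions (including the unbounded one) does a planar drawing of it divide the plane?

23

Euler's formula for a connected plane graph: V − E + F = 2, so F = 2 − 18 + 39 = 23.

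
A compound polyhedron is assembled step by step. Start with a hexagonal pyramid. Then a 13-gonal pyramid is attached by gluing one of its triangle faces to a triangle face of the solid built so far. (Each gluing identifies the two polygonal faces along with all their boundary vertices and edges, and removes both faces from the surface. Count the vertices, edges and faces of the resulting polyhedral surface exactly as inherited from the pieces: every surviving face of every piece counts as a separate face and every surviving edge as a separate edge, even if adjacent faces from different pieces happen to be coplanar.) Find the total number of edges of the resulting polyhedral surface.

A hexagonal pyramid: V=7, E=12, F=7.
Attach a 13-gonal pyramid (V=14, E=26, F=14) along a 3-gon: merge 3 vertices and 3 edges, delete both glued faces → V=18, E=35, F=19.
Check: V − E + F = 18 − 35 + 19 = 2.

35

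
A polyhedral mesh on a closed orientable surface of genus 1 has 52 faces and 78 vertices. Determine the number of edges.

For a closed orientable surface of genus 1, χ = 2 − 2·1 = 0.
E = V + F − (0) = 78 + 52 − (0) = 130.

130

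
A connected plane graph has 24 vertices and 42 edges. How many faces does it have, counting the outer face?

Euler's formula for a connected plane graph: V − E + F = 2, so F = 2 − 24 + 42 = 20.

20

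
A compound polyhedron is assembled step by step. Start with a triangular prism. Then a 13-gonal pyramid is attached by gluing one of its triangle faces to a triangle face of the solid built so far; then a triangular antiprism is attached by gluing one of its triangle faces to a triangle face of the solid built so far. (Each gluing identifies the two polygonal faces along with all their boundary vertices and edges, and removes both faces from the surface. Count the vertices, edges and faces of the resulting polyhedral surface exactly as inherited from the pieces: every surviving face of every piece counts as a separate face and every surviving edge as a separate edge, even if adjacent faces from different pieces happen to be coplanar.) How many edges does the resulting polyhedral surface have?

A triangular prism: V=6, E=9, F=5.
Attach a 13-gonal pyramid (V=14, E=26, F=14) along a 3-gon: merge 3 vertices and 3 edges, delete both glued faces → V=17, E=32, F=17.
Attach a triangular antiprism (V=6, E=12, F=8) along a 3-gon: merge 3 vertices and 3 edges, delete both glued faces → V=20, E=41, F=23.
Check: V − E + F = 20 − 41 + 23 = 2.

41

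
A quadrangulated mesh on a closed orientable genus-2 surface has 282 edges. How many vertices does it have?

χ = 2 − 2·2 = -2, and every face is a square so 4F = 2E.
F = 2E/4 = 141. Then V = -2 + E − F = -2 + 282 − 141 = 139.

139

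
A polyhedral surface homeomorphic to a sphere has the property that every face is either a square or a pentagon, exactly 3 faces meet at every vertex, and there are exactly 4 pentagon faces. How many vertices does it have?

Let x be the number of squares; then F = 4 + x.
Edge–face incidences: 2E = 5·4 + 4·x = 20 + 4x.
Every vertex has degree 3, so 3V = 2E.
Euler: V − E + F = 2 ⇒ (2E)/3 − E + (4 + x) = 2.
Multiply by 6: 2·(2E) − 3·(2E) + 6·(4 + x) = 12, i.e. 24 + 6x − (20 + 4x) = 12.
Collecting terms: 2x + 4 = 12, so 2x = 8, so x = 4.
Then 2E = 20 + 4·4 = 36, so E = 18, V = 2E/3 = 12, F = 4 + 4 = 8.

12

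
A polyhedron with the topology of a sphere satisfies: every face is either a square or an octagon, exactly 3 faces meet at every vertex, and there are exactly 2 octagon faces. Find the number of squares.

Let x be the number of squares; then F = 2 + x.
Edge–face incidences: 2E = 8·2 + 4·x = 16 + 4x.
Every vertex has degree 3, so 3V = 2E.
Euler: V − E + F = 2 ⇒ (2E)/3 − E + (2 + x) = 2.
Multiply by 6: 2·(2E) − 3·(2E) + 6·(2 + x) = 12, i.e. 12 + 6x − (16 + 4x) = 12.
Collecting terms: 2x − 4 = 12, so 2x = 16, so x = 8.
Then 2E = 16 + 4·8 = 48, so E = 24, V = 2E/3 = 16, F = 2 + 8 = 10.

8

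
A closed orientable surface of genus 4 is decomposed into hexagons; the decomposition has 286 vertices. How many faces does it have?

146

χ = 2 − 2·4 = -6, and every face is a hexagon so 6F = 2E.
V − E + F = -6 with E = 6F/2 gives 286 − (6/2 − 1)·F = -6, so F = 146 and E = 438.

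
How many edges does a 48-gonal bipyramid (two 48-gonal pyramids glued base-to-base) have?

144

A bipyramid over an n-gon has 2n triangular faces and n + 2 vertices: V = 48 + 2 = 50, E = 3·48 = 144, F = 2·48 = 96.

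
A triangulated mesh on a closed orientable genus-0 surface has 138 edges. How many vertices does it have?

48

χ = 2 − 2·0 = 2, and every face is a triangle so 3F = 2E.
F = 2E/3 = 92. Then V = 2 + E − F = 2 + 138 − 92 = 48.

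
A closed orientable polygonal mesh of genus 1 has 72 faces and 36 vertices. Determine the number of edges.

For a closed orientable surface of genus 1, χ = 2 − 2·1 = 0.
E = V + F − (0) = 36 + 72 − (0) = 108.

108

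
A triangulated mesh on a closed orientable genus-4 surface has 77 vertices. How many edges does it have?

249

χ = 2 − 2·4 = -6, and every face is a triangle so 3F = 2E.
V − E + F = -6 with E = 3F/2 gives 77 − (3/2 − 1)·F = -6, so F = 166 and E = 249.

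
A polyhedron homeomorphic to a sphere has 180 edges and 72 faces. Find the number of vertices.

110

Here V − E + F = 2.
V = 2 + E − F = 2 + 180 − 72 = 110.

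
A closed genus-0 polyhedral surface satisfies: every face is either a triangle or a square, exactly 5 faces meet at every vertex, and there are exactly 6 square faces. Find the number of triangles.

32

Let x be the number of triangles; then F = 6 + x.
Edge–face incidences: 2E = 4·6 + 3·x = 24 + 3x.
Every vertex has degree 5, so 5V = 2E.
Euler: V − E + F = 2 ⇒ (2E)/5 − E + (6 + x) = 2.
Multiply by 10: 2·(2E) − 5·(2E) + 10·(6 + x) = 20, i.e. 60 + 10x − 3·(24 + 3x) = 20.
Collecting terms: x − 12 = 20, so x = 32.
Then 2E = 24 + 3·32 = 120, so E = 60, V = 2E/5 = 24, F = 6 + 32 = 38.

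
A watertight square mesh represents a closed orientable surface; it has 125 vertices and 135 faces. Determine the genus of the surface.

Every face is a square, so 2E = 4·135 = 540, giving E = 270.
χ = V − E + F = 125 − 270 + 135 = -10.
For a closed orientable surface χ = 2 − 2g, so g = (2 − (-10))/2 = 6.

6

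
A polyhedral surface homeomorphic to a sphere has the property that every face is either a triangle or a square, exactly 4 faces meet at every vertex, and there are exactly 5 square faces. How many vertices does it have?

Let x be the number of triangles; then F = 5 + x.
Edge–face incidences: 2E = 4·5 + 3·x = 20 + 3x.
Every vertex has degree 4, so 4V = 2E.
Euler: V − E + F = 2 ⇒ (2E)/4 − E + (5 + x) = 2.
Multiply by 8: 2·(2E) − 4·(2E) + 8·(5 + x) = 16, i.e. 40 + 8x − 2·(20 + 3x) = 16.
Collecting terms: 2x = 16, so x = 8.
Then 2E = 20 + 3·8 = 44, so E = 22, V = 2E/4 = 11, F = 5 + 8 = 13.

11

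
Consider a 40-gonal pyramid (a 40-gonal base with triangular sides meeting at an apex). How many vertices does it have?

41

A pyramid on an n-gon base has one n-gon and n triangles: V = 40 + 1 = 41, E = 2·40 = 80, F = 40 + 1 = 41.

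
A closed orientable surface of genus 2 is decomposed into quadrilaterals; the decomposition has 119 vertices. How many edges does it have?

χ = 2 − 2·2 = -2, and every face is a square so 4F = 2E.
V − E + F = -2 with E = 4F/2 gives 119 − (4/2 − 1)·F = -2, so F = 121 and E = 242.

242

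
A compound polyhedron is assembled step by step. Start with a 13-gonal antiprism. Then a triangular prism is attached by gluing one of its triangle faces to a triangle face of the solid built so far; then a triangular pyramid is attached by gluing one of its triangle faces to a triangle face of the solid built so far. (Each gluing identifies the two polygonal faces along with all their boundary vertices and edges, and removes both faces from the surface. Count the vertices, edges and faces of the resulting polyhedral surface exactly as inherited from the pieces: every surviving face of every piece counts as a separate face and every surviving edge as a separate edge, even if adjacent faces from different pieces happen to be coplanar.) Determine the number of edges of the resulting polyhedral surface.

61

A 13-gonal antiprism: V=26, E=52, F=28.
Attach a triangular prism (V=6, E=9, F=5) along a 3-gon: merge 3 vertices and 3 edges, delete both glued faces → V=29, E=58, F=31.
Attach a triangular pyramid (V=4, E=6, F=4) along a 3-gon: merge 3 vertices and 3 edges, delete both glued faces → V=30, E=61, F=33.
Check: V − E + F = 30 − 61 + 33 = 2.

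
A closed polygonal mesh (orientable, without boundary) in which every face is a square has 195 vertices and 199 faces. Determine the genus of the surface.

Every face is a square, so 2E = 4·199 = 796, giving E = 398.
χ = V − E + F = 195 − 398 + 199 = -4.
For a closed orientable surface χ = 2 − 2g, so g = (2 − (-4))/2 = 3.

3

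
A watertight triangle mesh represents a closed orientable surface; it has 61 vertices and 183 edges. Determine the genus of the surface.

Every face is a triangle and each edge borders two faces, so 3F = 2·183, giving F = 122.
χ = V − E + F = 61 − 183 + 122 = 0.
For a closed orientable surface χ = 2 − 2g, so g = (2 − (0))/2 = 1.

1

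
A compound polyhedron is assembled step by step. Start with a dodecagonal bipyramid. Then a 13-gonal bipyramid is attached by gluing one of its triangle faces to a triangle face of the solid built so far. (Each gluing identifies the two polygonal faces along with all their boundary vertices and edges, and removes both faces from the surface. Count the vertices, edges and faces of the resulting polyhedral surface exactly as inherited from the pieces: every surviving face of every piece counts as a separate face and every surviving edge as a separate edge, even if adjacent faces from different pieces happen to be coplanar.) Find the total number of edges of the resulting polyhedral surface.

A dodecagonal bipyramid: V=14, E=36, F=24.
Attach a 13-gonal bipyramid (V=15, E=39, F=26) along a 3-gon: merge 3 vertices and 3 edges, delete both glued faces → V=26, E=72, F=48.
Check: V − E + F = 26 − 72 + 48 = 2.

72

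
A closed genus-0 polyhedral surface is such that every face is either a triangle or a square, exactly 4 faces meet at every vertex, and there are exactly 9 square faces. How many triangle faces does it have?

8

Let x be the number of triangles; then F = 9 + x.
Edge–face incidences: 2E = 4·9 + 3·x = 36 + 3x.
Every vertex has degree 4, so 4V = 2E.
Euler: V − E + F = 2 ⇒ (2E)/4 − E + (9 + x) = 2.
Multiply by 8: 2·(2E) − 4·(2E) + 8·(9 + x) = 16, i.e. 72 + 8x − 2·(36 + 3x) = 16.
Collecting terms: 2x = 16, so x = 8.
Then 2E = 36 + 3·8 = 60, so E = 30, V = 2E/4 = 15, F = 9 + 8 = 17.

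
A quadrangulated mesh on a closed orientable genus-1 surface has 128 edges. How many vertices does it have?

χ = 2 − 2·1 = 0, and every face is a square so 4F = 2E.
F = 2E/4 = 64. Then V = 0 + E − F = 0 + 128 − 64 = 64.

64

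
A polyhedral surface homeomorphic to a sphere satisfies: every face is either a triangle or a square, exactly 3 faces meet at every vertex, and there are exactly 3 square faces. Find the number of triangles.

Let x be the number of triangles; then F = 3 + x.
Edge–face incidences: 2E = 4·3 + 3·x = 12 + 3x.
Every vertex has degree 3, so 3V = 2E.
Euler: V − E + F = 2 ⇒ (2E)/3 − E + (3 + x) = 2.
Multiply by 6: 2·(2E) − 3·(2E) + 6·(3 + x) = 12, i.e. 18 + 6x − (12 + 3x) = 12.
Collecting terms: 3x + 6 = 12, so 3x = 6, so x = 2.
Then 2E = 12 + 3·2 = 18, so E = 9, V = 2E/3 = 6, F = 3 + 2 = 5.

2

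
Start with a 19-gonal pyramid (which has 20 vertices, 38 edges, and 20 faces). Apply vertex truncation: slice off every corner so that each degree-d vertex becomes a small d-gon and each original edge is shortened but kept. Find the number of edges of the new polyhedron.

114

Truncation replaces each original edge-end by a new vertex, so V′ = 2E = 76.
Each original edge survives, and each old vertex of degree d contributes d new edges; summing degrees gives Σd = 2E, so E′ = E + 2E = 3E = 114.
Each original face survives and each original vertex becomes one new face: F′ = F + V = 40.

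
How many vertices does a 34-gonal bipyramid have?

A bipyramid over an n-gon has 2n triangular faces and n + 2 vertices: V = 34 + 2 = 36, E = 3·34 = 102, F = 2·34 = 68.

36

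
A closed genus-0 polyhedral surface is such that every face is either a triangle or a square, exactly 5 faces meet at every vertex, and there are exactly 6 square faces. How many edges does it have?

Let x be the number of triangles; then F = 6 + x.
Edge–face incidences: 2E = 4·6 + 3·x = 24 + 3x.
Every vertex has degree 5, so 5V = 2E.
Euler: V − E + F = 2 ⇒ (2E)/5 − E + (6 + x) = 2.
Multiply by 10: 2·(2E) − 5·(2E) + 10·(6 + x) = 20, i.e. 60 + 10x − 3·(24 + 3x) = 20.
Collecting terms: x − 12 = 20, so x = 32.
Then 2E = 24 + 3·32 = 120, so E = 60, V = 2E/5 = 24, F = 6 + 32 = 38.

60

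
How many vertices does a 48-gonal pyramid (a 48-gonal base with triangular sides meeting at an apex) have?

49

A pyramid on an n-gon base has one n-gon and n triangles: V = 48 + 1 = 49, E = 2·48 = 96, F = 48 + 1 = 49.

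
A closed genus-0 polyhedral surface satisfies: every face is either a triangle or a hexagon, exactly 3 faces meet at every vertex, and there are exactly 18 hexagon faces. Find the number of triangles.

4

Let x be the number of triangles; then F = 18 + x.
Edge–face incidences: 2E = 6·18 + 3·x = 108 + 3x.
Every vertex has degree 3, so 3V = 2E.
Euler: V − E + F = 2 ⇒ (2E)/3 − E + (18 + x) = 2.
Multiply by 6: 2·(2E) − 3·(2E) + 6·(18 + x) = 12, i.e. 108 + 6x − (108 + 3x) = 12.
Collecting terms: 3x = 12, so x = 4.
Then 2E = 108 + 3·4 = 120, so E = 60, V = 2E/3 = 40, F = 18 + 4 = 22.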